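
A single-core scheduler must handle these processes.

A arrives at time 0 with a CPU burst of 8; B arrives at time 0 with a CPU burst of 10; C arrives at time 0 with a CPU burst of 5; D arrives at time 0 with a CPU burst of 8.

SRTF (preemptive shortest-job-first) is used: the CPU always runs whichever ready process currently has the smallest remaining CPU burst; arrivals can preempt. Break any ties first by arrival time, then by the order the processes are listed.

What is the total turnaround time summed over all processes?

Timeline: | C 0-5 | A 5-13 | D 13-21 | B 21-31 |
Completion: A=13  B=31  C=5  D=21
Turnaround = completion − arrival: A=13, B=31, C=5, D=21
Total turnaround = 13 + 31 + 5 + 21 = 70

70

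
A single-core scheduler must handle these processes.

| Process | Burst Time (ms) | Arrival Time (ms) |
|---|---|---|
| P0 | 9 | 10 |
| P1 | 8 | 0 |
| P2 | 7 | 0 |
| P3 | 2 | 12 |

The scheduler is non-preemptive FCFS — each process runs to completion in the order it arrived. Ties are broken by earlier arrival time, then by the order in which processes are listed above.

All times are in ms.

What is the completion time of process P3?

26

Schedule: | P1 0-8 | P2 8-15 | P0 15-24 | P3 24-26 |
Completion: P0=24  P1=8  P2=15  P3=26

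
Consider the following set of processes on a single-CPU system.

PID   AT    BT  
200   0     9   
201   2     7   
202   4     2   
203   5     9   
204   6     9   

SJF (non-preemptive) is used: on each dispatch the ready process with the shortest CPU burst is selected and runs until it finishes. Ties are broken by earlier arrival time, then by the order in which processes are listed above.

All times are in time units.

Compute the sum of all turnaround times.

Timeline: | 200 0-9 | 202 9-11 | 201 11-18 | 203 18-27 | 204 27-36 |
Completion: 200=9  201=18  202=11  203=27  204=36
Turnaround = completion − arrival: 200=9, 201=16, 202=7, 203=22, 204=30
Total turnaround = 9 + 16 + 7 + 22 + 30 = 84

84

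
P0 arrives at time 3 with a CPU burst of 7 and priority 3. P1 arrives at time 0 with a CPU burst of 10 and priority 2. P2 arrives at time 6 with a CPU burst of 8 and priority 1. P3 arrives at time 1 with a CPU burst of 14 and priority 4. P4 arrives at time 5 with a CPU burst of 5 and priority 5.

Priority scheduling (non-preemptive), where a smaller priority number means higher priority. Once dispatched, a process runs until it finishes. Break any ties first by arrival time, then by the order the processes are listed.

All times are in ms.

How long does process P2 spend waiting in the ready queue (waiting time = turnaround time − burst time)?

Gantt: | P1 0-10 | P2 10-18 | P0 18-25 | P3 25-39 | P4 39-44 |
Completion: P0=25  P1=10  P2=18  P3=39  P4=44
Turnaround (C−A): P0=22  P1=10  P2=12  P3=38  P4=39
Waiting(P2) = turnaround − burst = 12 − 8 = 4

4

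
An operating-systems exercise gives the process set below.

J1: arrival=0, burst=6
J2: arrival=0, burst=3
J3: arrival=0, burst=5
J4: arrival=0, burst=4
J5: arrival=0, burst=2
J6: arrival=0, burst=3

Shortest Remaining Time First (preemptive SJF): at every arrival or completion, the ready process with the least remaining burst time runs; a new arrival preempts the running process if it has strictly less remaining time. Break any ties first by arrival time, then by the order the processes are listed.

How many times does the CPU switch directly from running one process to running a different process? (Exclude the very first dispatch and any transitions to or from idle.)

Schedule: | J5 0-2 | J2 2-5 | J6 5-8 | J4 8-12 | J3 12-17 | J1 17-23 |
Completion: J1=23  J2=5  J3=17  J4=12  J5=2  J6=8
Turnaround (C−A): J1=23  J2=5  J3=17  J4=12  J5=2  J6=8

5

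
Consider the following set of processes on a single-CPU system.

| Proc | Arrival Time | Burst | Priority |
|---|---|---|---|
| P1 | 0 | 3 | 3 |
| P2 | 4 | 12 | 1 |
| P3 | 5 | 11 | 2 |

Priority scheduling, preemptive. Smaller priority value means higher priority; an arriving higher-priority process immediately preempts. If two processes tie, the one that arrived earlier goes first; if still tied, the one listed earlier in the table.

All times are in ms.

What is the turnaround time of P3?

22

Schedule: | P1 0-3 | idle 3-4 | P2 4-16 | P3 16-27 |
Completion: P1=3  P2=16  P3=27
Turnaround (C−A): P1=3  P2=12  P3=22
Turnaround(P3) = completion − arrival = 27 − 5 = 22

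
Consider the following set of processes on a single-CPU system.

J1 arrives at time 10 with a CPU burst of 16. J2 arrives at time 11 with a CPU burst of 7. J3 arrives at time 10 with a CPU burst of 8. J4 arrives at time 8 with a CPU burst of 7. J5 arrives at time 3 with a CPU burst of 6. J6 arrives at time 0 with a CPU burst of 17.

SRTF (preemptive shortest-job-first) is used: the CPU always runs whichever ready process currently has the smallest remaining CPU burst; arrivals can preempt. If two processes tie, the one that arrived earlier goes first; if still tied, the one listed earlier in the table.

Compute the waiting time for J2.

Timeline: | J6 0-3 | J5 3-9 | J4 9-16 | J2 16-23 | J3 23-31 | J6 31-45 | J1 45-61 |
Completion: J1=61  J2=23  J3=31  J4=16  J5=9  J6=45
Turnaround (C−A): J1=51  J2=12  J3=21  J4=8  J5=6  J6=45
Waiting(J2) = turnaround − burst = 12 − 7 = 5

5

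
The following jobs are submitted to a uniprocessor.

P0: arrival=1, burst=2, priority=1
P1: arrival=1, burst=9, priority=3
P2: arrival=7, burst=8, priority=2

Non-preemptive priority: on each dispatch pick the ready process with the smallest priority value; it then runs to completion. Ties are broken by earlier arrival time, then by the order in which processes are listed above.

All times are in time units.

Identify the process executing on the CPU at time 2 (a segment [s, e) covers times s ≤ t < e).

Gantt: | idle 0-1 | P0 1-3 | P1 3-12 | P2 12-20 |
Completion: P0=3  P1=12  P2=20
Turnaround (C−A): P0=2  P1=11  P2=13

P0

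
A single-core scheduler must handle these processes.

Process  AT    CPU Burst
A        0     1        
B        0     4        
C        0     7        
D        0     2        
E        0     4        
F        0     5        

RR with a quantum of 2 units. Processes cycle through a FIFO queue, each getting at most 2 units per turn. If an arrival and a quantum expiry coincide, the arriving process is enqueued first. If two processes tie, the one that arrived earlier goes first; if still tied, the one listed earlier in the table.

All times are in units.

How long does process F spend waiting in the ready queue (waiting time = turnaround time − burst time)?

Schedule: | A 0-1 | B 1-3 | C 3-5 | D 5-7 | E 7-9 | F 9-11 | B 11-13 | C 13-15 | E 15-17 | F 17-19 | C 19-21 | F 21-22 | C 22-23 |
Completion: A=1  B=13  C=23  D=7  E=17  F=22
Waiting(F) = turnaround − burst = 22 − 5 = 17

17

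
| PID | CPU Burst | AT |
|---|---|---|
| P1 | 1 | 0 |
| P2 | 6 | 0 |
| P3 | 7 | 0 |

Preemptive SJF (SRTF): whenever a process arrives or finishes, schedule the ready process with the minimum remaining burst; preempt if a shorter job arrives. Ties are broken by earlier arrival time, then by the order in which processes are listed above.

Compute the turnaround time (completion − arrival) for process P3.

14

Timeline: | P1 0-1 | P2 1-7 | P3 7-14 |
Completion: P1=1  P2=7  P3=14
Turnaround (C−A): P1=1  P2=7  P3=14
Turnaround(P3) = completion − arrival = 14 − 0 = 14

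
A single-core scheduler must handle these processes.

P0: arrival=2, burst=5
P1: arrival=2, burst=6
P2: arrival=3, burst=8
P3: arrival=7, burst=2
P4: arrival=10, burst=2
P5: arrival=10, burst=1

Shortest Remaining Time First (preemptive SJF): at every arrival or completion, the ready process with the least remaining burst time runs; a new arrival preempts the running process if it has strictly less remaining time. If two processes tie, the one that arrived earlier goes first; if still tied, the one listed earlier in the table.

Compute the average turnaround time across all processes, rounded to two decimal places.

8.33

Timeline: | idle 0-2 | P0 2-7 | P3 7-9 | P1 9-10 | P5 10-11 | P4 11-13 | P1 13-18 | P2 18-26 |
Completion: P0=7  P1=18  P2=26  P3=9  P4=13  P5=11
Turnaround times: P0=5, P1=16, P2=23, P3=2, P4=3, P5=1
Average turnaround = (5+16+23+2+3+1) / 6 = 50/6 = 8.33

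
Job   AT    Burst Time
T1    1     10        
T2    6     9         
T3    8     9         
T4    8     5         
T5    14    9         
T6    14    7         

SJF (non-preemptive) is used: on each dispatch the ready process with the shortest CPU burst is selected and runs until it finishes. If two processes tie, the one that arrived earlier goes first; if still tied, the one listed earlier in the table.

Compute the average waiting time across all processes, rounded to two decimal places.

12.17

Timeline: | idle 0-1 | T1 1-11 | T4 11-16 | T6 16-23 | T2 23-32 | T3 32-41 | T5 41-50 |
Completion: T1=11  T2=32  T3=41  T4=16  T5=50  T6=23
Turnaround (C−A): T1=10  T2=26  T3=33  T4=8  T5=36  T6=9
Waiting times: T1=0, T2=17, T3=24, T4=3, T5=27, T6=2
Average waiting = (0+17+24+3+27+2) / 6 = 73/6 = 12.17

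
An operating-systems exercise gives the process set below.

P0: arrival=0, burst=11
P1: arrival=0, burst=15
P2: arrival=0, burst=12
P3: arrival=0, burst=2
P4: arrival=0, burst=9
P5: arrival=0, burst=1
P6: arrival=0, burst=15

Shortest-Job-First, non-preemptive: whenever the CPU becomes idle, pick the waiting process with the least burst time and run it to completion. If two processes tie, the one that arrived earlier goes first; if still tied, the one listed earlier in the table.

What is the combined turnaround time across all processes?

Timeline: | P5 0-1 | P3 1-3 | P4 3-12 | P0 12-23 | P2 23-35 | P1 35-50 | P6 50-65 |
Completion: P0=23  P1=50  P2=35  P3=3  P4=12  P5=1  P6=65
Turnaround = completion − arrival: P0=23, P1=50, P2=35, P3=3, P4=12, P5=1, P6=65
Total turnaround = 23 + 50 + 35 + 3 + 12 + 1 + 65 = 189

189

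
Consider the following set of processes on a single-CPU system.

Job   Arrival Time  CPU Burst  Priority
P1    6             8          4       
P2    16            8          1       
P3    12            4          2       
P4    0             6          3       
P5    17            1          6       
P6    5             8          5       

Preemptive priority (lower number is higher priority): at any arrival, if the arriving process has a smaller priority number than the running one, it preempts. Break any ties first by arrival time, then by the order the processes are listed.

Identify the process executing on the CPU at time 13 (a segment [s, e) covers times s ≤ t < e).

P3

Schedule: | P4 0-6 | P1 6-12 | P3 12-16 | P2 16-24 | P1 24-26 | P6 26-34 | P5 34-35 |
Completion: P1=26  P2=24  P3=16  P4=6  P5=35  P6=34
Turnaround (C−A): P1=20  P2=8  P3=4  P4=6  P5=18  P6=29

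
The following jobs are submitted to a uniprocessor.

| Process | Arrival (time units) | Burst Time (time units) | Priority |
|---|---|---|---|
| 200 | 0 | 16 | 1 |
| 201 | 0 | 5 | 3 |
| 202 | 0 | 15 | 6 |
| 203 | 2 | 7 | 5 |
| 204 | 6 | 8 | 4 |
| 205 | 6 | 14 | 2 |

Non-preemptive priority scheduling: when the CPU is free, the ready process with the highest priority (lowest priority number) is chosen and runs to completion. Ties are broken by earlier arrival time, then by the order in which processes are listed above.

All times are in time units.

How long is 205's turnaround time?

Gantt: | 200 0-16 | 205 16-30 | 201 30-35 | 204 35-43 | 203 43-50 | 202 50-65 |
Completion: 200=16  201=35  202=65  203=50  204=43  205=30
Turnaround (C−A): 200=16  201=35  202=65  203=48  204=37  205=24
Turnaround(205) = completion − arrival = 30 − 6 = 24

24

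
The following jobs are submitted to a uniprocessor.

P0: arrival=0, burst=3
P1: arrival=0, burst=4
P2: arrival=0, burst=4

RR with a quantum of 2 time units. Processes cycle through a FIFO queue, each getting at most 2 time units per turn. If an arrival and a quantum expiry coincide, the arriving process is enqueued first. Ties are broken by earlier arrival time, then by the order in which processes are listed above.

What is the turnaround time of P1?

Timeline: | P0 0-2 | P1 2-4 | P2 4-6 | P0 6-7 | P1 7-9 | P2 9-11 |
Completion: P0=7  P1=9  P2=11
Turnaround (C−A): P0=7  P1=9  P2=11
Turnaround(P1) = completion − arrival = 9 − 0 = 9

9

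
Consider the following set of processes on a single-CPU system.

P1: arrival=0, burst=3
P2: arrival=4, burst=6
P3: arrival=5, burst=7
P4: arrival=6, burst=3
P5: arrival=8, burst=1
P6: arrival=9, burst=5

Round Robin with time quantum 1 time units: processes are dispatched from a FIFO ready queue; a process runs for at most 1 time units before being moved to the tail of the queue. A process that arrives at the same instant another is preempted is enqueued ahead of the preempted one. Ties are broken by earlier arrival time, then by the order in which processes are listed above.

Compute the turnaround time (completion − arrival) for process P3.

21

Gantt: | P1 0-3 | idle 3-4 | P2 4-5 | P3 5-6 | P2 6-7 | P4 7-8 | P3 8-9 | P2 9-10 | P5 10-11 | P4 11-12 | P6 12-13 | P3 13-14 | P2 14-15 | P4 15-16 | P6 16-17 | P3 17-18 | P2 18-19 | P6 19-20 | P3 20-21 | P2 21-22 | P6 22-23 | P3 23-24 | P6 24-25 | P3 25-26 |
Completion: P1=3  P2=22  P3=26  P4=16  P5=11  P6=25
Turnaround(P3) = completion − arrival = 26 − 5 = 21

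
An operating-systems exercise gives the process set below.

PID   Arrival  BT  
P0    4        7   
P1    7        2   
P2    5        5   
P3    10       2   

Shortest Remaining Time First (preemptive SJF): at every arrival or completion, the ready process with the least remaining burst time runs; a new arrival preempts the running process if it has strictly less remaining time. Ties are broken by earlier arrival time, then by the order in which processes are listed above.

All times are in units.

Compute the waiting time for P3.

2

Schedule: | idle 0-4 | P0 4-5 | P2 5-7 | P1 7-9 | P2 9-12 | P3 12-14 | P0 14-20 |
Completion: P0=20  P1=9  P2=12  P3=14
Turnaround (C−A): P0=16  P1=2  P2=7  P3=4
Waiting(P3) = turnaround − burst = 4 − 2 = 2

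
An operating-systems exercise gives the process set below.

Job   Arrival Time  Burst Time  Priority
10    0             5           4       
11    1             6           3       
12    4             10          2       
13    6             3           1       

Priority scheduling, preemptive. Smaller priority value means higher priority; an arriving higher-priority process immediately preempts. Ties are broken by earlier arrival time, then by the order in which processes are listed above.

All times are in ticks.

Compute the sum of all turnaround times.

Schedule: | 10 0-1 | 11 1-4 | 12 4-6 | 13 6-9 | 12 9-17 | 11 17-20 | 10 20-24 |
Completion: 10=24  11=20  12=17  13=9
Turnaround (C−A): 10=24  11=19  12=13  13=3
Turnaround = completion − arrival: 10=24, 11=19, 12=13, 13=3
Total turnaround = 24 + 19 + 13 + 3 = 59

59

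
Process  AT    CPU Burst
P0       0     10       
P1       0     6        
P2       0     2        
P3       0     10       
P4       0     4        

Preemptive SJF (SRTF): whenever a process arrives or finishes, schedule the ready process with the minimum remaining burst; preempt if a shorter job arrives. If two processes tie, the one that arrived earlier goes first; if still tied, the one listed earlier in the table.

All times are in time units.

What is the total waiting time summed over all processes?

Timeline: | P2 0-2 | P4 2-6 | P1 6-12 | P0 12-22 | P3 22-32 |
Completion: P0=22  P1=12  P2=2  P3=32  P4=6
Waiting = turnaround − burst: P0=12, P1=6, P2=0, P3=22, P4=2
Total waiting = 12 + 6 + 0 + 22 + 2 = 42

42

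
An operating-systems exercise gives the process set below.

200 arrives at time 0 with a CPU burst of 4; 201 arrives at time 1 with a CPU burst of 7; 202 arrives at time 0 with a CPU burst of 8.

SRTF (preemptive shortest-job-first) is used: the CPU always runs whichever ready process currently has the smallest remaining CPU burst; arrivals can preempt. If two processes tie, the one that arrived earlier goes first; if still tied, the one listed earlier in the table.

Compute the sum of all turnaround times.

33

Schedule: | 200 0-4 | 201 4-11 | 202 11-19 |
Completion: 200=4  201=11  202=19
Turnaround (C−A): 200=4  201=10  202=19
Turnaround = completion − arrival: 200=4, 201=10, 202=19
Total turnaround = 4 + 10 + 19 = 33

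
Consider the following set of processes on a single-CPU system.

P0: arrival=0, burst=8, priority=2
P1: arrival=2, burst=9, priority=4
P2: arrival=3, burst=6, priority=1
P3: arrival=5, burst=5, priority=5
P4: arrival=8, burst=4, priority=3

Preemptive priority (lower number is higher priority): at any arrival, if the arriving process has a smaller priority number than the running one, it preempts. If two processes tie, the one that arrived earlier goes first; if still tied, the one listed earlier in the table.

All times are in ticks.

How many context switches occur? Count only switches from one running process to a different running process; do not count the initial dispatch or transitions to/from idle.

5

Gantt: | P0 0-3 | P2 3-9 | P0 9-14 | P4 14-18 | P1 18-27 | P3 27-32 |
Completion: P0=14  P1=27  P2=9  P3=32  P4=18
Turnaround (C−A): P0=14  P1=25  P2=6  P3=27  P4=10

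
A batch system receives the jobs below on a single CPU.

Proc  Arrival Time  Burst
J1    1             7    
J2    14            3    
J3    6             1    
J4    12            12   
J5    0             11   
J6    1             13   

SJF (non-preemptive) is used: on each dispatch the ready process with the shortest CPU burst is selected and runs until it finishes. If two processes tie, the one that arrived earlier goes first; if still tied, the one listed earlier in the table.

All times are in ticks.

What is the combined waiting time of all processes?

64

Gantt: | J5 0-11 | J3 11-12 | J1 12-19 | J2 19-22 | J4 22-34 | J6 34-47 |
Completion: J1=19  J2=22  J3=12  J4=34  J5=11  J6=47
Waiting = turnaround − burst: J1=11, J2=5, J3=5, J4=10, J5=0, J6=33
Total waiting = 11 + 5 + 5 + 10 + 0 + 33 = 64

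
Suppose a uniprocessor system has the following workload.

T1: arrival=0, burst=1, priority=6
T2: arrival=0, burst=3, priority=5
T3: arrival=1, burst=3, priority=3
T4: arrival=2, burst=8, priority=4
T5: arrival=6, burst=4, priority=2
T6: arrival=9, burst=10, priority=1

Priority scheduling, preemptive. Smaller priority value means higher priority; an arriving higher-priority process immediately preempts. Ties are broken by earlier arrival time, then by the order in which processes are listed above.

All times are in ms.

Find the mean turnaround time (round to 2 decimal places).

Gantt: | T2 0-1 | T3 1-4 | T4 4-6 | T5 6-9 | T6 9-19 | T5 19-20 | T4 20-26 | T2 26-28 | T1 28-29 |
Completion: T1=29  T2=28  T3=4  T4=26  T5=20  T6=19
Turnaround times: T1=29, T2=28, T3=3, T4=24, T5=14, T6=10
Average turnaround = (29+28+3+24+14+10) / 6 = 108/6 = 18.00

18.00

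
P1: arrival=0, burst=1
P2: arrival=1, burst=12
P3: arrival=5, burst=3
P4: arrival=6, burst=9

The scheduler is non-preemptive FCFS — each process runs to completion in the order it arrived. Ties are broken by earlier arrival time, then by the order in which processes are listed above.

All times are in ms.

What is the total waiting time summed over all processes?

18

Gantt: | P1 0-1 | P2 1-13 | P3 13-16 | P4 16-25 |
Completion: P1=1  P2=13  P3=16  P4=25
Turnaround (C−A): P1=1  P2=12  P3=11  P4=19
Waiting = turnaround − burst: P1=0, P2=0, P3=8, P4=10
Total waiting = 0 + 0 + 8 + 10 = 18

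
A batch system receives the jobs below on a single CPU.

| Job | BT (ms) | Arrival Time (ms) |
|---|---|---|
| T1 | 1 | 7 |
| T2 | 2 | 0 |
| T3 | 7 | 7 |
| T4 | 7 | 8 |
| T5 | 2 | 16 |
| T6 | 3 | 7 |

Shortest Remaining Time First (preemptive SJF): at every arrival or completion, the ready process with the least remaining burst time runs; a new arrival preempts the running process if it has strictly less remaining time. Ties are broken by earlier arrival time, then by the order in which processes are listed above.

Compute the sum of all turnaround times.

41

Schedule: | T2 0-2 | idle 2-7 | T1 7-8 | T6 8-11 | T3 11-18 | T5 18-20 | T4 20-27 |
Completion: T1=8  T2=2  T3=18  T4=27  T5=20  T6=11
Turnaround = completion − arrival: T1=1, T2=2, T3=11, T4=19, T5=4, T6=4
Total turnaround = 1 + 2 + 11 + 19 + 4 + 4 = 41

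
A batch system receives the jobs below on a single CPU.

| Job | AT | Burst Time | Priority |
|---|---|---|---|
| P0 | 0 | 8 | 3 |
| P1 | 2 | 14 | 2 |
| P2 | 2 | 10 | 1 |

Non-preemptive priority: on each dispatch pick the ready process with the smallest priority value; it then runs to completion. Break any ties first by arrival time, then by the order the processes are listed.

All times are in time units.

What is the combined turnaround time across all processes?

Timeline: | P0 0-8 | P2 8-18 | P1 18-32 |
Completion: P0=8  P1=32  P2=18
Turnaround (C−A): P0=8  P1=30  P2=16
Turnaround = completion − arrival: P0=8, P1=30, P2=16
Total turnaround = 8 + 30 + 16 = 54

54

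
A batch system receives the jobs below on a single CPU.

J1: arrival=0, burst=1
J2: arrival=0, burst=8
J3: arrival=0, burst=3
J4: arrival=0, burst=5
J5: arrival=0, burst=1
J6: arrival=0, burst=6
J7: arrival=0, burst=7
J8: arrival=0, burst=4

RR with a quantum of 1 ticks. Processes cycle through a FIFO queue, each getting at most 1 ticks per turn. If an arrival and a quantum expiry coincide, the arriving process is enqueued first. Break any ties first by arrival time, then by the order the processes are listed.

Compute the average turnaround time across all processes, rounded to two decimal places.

Timeline: | J1 0-1 | J2 1-2 | J3 2-3 | J4 3-4 | J5 4-5 | J6 5-6 | J7 6-7 | J8 7-8 | J2 8-9 | J3 9-10 | J4 10-11 | J6 11-12 | J7 12-13 | J8 13-14 | J2 14-15 | J3 15-16 | J4 16-17 | J6 17-18 | J7 18-19 | J8 19-20 | J2 20-21 | J4 21-22 | J6 22-23 | J7 23-24 | J8 24-25 | J2 25-26 | J4 26-27 | J6 27-28 | J7 28-29 | J2 29-30 | J6 30-31 | J7 31-32 | J2 32-33 | J7 33-34 | J2 34-35 |
Completion: J1=1  J2=35  J3=16  J4=27  J5=5  J6=31  J7=34  J8=25
Turnaround (C−A): J1=1  J2=35  J3=16  J4=27  J5=5  J6=31  J7=34  J8=25
Turnaround times: J1=1, J2=35, J3=16, J4=27, J5=5, J6=31, J7=34, J8=25
Average turnaround = (1+35+16+27+5+31+34+25) / 8 = 174/8 = 21.75

21.75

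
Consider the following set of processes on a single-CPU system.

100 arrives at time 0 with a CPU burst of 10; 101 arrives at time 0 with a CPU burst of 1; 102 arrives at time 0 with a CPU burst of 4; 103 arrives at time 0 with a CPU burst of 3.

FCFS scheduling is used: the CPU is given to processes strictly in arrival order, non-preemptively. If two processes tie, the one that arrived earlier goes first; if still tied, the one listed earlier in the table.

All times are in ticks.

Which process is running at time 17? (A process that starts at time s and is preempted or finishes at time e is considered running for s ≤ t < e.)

Schedule: | 100 0-10 | 101 10-11 | 102 11-15 | 103 15-18 |
Completion: 100=10  101=11  102=15  103=18

103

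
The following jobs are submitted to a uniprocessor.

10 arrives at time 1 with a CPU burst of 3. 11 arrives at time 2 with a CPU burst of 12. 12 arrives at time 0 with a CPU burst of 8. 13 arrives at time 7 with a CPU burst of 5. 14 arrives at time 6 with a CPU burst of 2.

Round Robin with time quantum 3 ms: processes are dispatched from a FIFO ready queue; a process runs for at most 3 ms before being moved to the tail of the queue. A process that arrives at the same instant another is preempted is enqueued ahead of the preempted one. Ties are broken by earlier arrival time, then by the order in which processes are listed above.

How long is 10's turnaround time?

Schedule: | 12 0-3 | 10 3-6 | 11 6-9 | 12 9-12 | 14 12-14 | 13 14-17 | 11 17-20 | 12 20-22 | 13 22-24 | 11 24-30 |
Completion: 10=6  11=30  12=22  13=24  14=14
Turnaround (C−A): 10=5  11=28  12=22  13=17  14=8
Turnaround(10) = completion − arrival = 6 − 1 = 5

5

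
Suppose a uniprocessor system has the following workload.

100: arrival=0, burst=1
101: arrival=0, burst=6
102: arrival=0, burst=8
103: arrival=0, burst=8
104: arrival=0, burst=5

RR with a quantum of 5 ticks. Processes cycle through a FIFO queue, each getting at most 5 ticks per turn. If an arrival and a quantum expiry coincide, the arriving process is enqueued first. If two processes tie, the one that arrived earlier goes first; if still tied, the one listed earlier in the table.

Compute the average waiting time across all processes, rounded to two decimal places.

13.80

Gantt: | 100 0-1 | 101 1-6 | 102 6-11 | 103 11-16 | 104 16-21 | 101 21-22 | 102 22-25 | 103 25-28 |
Completion: 100=1  101=22  102=25  103=28  104=21
Turnaround (C−A): 100=1  101=22  102=25  103=28  104=21
Waiting times: 100=0, 101=16, 102=17, 103=20, 104=16
Average waiting = (0+16+17+20+16) / 5 = 69/5 = 13.80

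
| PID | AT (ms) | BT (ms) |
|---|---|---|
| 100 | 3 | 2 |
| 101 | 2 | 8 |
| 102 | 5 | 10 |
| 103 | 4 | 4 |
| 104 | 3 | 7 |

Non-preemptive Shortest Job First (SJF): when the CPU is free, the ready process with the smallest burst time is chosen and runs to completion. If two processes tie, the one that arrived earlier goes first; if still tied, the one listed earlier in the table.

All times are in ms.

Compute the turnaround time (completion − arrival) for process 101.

8

Timeline: | idle 0-2 | 101 2-10 | 100 10-12 | 103 12-16 | 104 16-23 | 102 23-33 |
Completion: 100=12  101=10  102=33  103=16  104=23
Turnaround(101) = completion − arrival = 10 − 2 = 8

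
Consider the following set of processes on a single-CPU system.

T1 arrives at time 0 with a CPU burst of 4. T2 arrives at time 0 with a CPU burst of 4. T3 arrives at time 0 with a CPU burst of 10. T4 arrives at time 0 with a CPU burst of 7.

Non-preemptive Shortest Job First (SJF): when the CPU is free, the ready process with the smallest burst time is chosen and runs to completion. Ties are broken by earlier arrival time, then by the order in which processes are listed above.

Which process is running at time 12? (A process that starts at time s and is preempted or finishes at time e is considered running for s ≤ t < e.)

T4

Schedule: | T1 0-4 | T2 4-8 | T4 8-15 | T3 15-25 |
Completion: T1=4  T2=8  T3=25  T4=15
Turnaround (C−A): T1=4  T2=8  T3=25  T4=15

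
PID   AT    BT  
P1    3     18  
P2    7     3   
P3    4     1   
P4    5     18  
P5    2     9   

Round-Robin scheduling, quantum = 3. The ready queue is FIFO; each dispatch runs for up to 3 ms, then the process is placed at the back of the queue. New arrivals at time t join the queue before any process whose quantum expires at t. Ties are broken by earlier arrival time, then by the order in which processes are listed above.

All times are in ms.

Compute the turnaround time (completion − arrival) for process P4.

46

Schedule: | idle 0-2 | P5 2-5 | P1 5-8 | P3 8-9 | P4 9-12 | P5 12-15 | P2 15-18 | P1 18-21 | P4 21-24 | P5 24-27 | P1 27-30 | P4 30-33 | P1 33-36 | P4 36-39 | P1 39-42 | P4 42-45 | P1 45-48 | P4 48-51 |
Completion: P1=48  P2=18  P3=9  P4=51  P5=27
Turnaround (C−A): P1=45  P2=11  P3=5  P4=46  P5=25
Turnaround(P4) = completion − arrival = 51 − 5 = 46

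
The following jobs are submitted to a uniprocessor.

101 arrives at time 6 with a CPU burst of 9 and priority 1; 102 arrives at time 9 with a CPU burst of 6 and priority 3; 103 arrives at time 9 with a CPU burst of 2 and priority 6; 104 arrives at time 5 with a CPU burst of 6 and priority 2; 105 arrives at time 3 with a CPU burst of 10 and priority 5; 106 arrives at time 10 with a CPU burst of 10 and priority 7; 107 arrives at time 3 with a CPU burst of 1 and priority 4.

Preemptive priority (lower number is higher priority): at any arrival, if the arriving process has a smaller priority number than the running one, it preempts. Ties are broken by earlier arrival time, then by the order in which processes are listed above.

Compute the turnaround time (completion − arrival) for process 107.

Gantt: | idle 0-3 | 107 3-4 | 105 4-5 | 104 5-6 | 101 6-15 | 104 15-20 | 102 20-26 | 105 26-35 | 103 35-37 | 106 37-47 |
Completion: 101=15  102=26  103=37  104=20  105=35  106=47  107=4
Turnaround(107) = completion − arrival = 4 − 3 = 1

1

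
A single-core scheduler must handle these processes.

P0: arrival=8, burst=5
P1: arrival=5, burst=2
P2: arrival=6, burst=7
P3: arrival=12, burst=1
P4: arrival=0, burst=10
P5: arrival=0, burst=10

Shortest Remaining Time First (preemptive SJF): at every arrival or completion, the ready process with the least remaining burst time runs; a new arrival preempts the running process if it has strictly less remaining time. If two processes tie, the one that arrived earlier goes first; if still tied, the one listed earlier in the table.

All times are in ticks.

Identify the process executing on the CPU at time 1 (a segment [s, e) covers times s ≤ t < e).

P4

Timeline: | P4 0-5 | P1 5-7 | P4 7-12 | P3 12-13 | P0 13-18 | P2 18-25 | P5 25-35 |
Completion: P0=18  P1=7  P2=25  P3=13  P4=12  P5=35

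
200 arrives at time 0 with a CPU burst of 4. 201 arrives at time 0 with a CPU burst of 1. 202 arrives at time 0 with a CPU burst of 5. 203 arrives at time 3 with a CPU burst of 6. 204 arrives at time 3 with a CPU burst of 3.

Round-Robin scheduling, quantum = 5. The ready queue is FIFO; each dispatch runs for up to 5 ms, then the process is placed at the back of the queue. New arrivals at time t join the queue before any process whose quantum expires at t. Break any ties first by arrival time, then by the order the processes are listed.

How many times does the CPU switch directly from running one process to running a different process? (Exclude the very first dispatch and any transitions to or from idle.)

Schedule: | 200 0-4 | 201 4-5 | 202 5-10 | 203 10-15 | 204 15-18 | 203 18-19 |
Completion: 200=4  201=5  202=10  203=19  204=18
Turnaround (C−A): 200=4  201=5  202=10  203=16  204=15

5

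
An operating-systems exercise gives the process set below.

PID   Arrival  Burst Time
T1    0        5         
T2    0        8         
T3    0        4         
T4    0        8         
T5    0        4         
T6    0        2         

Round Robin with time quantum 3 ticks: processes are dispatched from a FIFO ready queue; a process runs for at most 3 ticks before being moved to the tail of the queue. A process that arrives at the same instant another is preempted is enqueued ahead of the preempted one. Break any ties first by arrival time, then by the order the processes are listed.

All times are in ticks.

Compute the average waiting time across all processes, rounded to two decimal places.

19.17

Timeline: | T1 0-3 | T2 3-6 | T3 6-9 | T4 9-12 | T5 12-15 | T6 15-17 | T1 17-19 | T2 19-22 | T3 22-23 | T4 23-26 | T5 26-27 | T2 27-29 | T4 29-31 |
Completion: T1=19  T2=29  T3=23  T4=31  T5=27  T6=17
Turnaround (C−A): T1=19  T2=29  T3=23  T4=31  T5=27  T6=17
Waiting times: T1=14, T2=21, T3=19, T4=23, T5=23, T6=15
Average waiting = (14+21+19+23+23+15) / 6 = 115/6 = 19.17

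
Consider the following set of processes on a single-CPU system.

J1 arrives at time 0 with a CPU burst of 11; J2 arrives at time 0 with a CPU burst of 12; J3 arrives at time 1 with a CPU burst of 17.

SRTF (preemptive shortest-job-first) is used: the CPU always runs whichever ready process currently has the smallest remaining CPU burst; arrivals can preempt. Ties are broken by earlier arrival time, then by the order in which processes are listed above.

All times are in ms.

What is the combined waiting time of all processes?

Timeline: | J1 0-11 | J2 11-23 | J3 23-40 |
Completion: J1=11  J2=23  J3=40
Turnaround (C−A): J1=11  J2=23  J3=39
Waiting = turnaround − burst: J1=0, J2=11, J3=22
Total waiting = 0 + 11 + 22 = 33

33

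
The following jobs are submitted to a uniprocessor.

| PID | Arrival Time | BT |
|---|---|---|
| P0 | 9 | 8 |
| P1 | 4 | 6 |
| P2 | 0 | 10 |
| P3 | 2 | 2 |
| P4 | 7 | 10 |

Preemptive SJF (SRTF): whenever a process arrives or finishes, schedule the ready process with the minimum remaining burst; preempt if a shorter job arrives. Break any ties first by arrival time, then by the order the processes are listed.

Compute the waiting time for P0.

Gantt: | P2 0-2 | P3 2-4 | P1 4-10 | P2 10-18 | P0 18-26 | P4 26-36 |
Completion: P0=26  P1=10  P2=18  P3=4  P4=36
Turnaround (C−A): P0=17  P1=6  P2=18  P3=2  P4=29
Waiting(P0) = turnaround − burst = 17 − 8 = 9

9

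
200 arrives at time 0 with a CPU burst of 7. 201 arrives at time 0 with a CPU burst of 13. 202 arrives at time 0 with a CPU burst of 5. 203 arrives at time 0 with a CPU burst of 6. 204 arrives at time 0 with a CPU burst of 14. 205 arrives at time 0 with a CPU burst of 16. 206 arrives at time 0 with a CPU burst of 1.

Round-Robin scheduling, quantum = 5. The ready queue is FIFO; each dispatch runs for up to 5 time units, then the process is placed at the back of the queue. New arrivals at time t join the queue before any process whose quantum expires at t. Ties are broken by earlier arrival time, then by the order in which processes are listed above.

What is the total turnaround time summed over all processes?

Timeline: | 200 0-5 | 201 5-10 | 202 10-15 | 203 15-20 | 204 20-25 | 205 25-30 | 206 30-31 | 200 31-33 | 201 33-38 | 203 38-39 | 204 39-44 | 205 44-49 | 201 49-52 | 204 52-56 | 205 56-62 |
Completion: 200=33  201=52  202=15  203=39  204=56  205=62  206=31
Turnaround (C−A): 200=33  201=52  202=15  203=39  204=56  205=62  206=31
Turnaround = completion − arrival: 200=33, 201=52, 202=15, 203=39, 204=56, 205=62, 206=31
Total turnaround = 33 + 52 + 15 + 39 + 56 + 62 + 31 = 288

288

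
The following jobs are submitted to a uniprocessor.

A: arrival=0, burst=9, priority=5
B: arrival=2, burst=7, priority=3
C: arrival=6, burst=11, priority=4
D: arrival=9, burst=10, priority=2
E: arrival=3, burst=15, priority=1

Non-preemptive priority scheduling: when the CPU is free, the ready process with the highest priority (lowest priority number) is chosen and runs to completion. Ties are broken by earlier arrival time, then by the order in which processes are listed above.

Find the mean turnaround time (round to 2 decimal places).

Timeline: | A 0-9 | E 9-24 | D 24-34 | B 34-41 | C 41-52 |
Completion: A=9  B=41  C=52  D=34  E=24
Turnaround (C−A): A=9  B=39  C=46  D=25  E=21
Turnaround times: A=9, B=39, C=46, D=25, E=21
Average turnaround = (9+39+46+25+21) / 5 = 140/5 = 28.00

28.00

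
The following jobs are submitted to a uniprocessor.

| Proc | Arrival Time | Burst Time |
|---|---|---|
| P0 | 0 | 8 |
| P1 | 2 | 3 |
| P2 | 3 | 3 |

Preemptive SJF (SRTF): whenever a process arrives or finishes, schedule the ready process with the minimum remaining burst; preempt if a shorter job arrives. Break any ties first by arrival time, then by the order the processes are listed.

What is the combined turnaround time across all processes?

Schedule: | P0 0-2 | P1 2-5 | P2 5-8 | P0 8-14 |
Completion: P0=14  P1=5  P2=8
Turnaround (C−A): P0=14  P1=3  P2=5
Turnaround = completion − arrival: P0=14, P1=3, P2=5
Total turnaround = 14 + 3 + 5 = 22

22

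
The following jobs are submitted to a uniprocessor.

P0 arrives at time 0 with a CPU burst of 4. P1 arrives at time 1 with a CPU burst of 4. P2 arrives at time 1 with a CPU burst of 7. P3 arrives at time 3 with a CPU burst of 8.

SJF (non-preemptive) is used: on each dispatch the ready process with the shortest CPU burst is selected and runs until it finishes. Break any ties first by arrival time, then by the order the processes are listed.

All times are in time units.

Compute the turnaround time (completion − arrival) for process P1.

Timeline: | P0 0-4 | P1 4-8 | P2 8-15 | P3 15-23 |
Completion: P0=4  P1=8  P2=15  P3=23
Turnaround (C−A): P0=4  P1=7  P2=14  P3=20
Turnaround(P1) = completion − arrival = 8 − 1 = 7

7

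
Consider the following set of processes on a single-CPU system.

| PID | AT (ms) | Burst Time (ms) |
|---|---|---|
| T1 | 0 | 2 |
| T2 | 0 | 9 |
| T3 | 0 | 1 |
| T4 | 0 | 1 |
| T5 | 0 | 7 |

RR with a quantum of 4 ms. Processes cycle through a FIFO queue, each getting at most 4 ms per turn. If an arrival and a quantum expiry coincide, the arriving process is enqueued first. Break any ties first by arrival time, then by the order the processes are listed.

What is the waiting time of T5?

Timeline: | T1 0-2 | T2 2-6 | T3 6-7 | T4 7-8 | T5 8-12 | T2 12-16 | T5 16-19 | T2 19-20 |
Completion: T1=2  T2=20  T3=7  T4=8  T5=19
Turnaround (C−A): T1=2  T2=20  T3=7  T4=8  T5=19
Waiting(T5) = turnaround − burst = 19 − 7 = 12

12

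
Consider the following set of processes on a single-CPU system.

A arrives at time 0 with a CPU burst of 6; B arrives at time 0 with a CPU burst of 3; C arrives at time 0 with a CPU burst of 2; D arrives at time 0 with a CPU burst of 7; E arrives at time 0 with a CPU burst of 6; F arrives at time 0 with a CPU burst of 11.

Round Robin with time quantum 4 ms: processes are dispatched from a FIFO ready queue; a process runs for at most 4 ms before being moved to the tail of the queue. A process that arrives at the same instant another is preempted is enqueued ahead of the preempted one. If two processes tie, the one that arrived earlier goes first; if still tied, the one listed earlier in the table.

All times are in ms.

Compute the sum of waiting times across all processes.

Timeline: | A 0-4 | B 4-7 | C 7-9 | D 9-13 | E 13-17 | F 17-21 | A 21-23 | D 23-26 | E 26-28 | F 28-35 |
Completion: A=23  B=7  C=9  D=26  E=28  F=35
Turnaround (C−A): A=23  B=7  C=9  D=26  E=28  F=35
Waiting = turnaround − burst: A=17, B=4, C=7, D=19, E=22, F=24
Total waiting = 17 + 4 + 7 + 19 + 22 + 24 = 93

93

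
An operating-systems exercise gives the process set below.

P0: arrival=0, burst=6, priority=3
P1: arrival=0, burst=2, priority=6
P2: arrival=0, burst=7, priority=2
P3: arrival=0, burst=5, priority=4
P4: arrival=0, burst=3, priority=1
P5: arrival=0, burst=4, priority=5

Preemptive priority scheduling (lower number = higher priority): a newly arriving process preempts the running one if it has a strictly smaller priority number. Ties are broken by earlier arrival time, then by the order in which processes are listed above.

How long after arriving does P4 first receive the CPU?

0

Gantt: | P4 0-3 | P2 3-10 | P0 10-16 | P3 16-21 | P5 21-25 | P1 25-27 |
Completion: P0=16  P1=27  P2=10  P3=21  P4=3  P5=25
Turnaround (C−A): P0=16  P1=27  P2=10  P3=21  P4=3  P5=25
Response(P4) = first start − arrival = 0 − 0 = 0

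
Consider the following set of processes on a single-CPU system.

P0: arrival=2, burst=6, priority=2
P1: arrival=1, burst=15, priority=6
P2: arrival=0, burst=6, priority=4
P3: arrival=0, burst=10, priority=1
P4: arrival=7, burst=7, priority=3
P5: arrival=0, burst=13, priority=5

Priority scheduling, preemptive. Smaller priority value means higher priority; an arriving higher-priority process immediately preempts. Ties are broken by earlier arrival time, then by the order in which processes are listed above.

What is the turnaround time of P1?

56

Gantt: | P3 0-10 | P0 10-16 | P4 16-23 | P2 23-29 | P5 29-42 | P1 42-57 |
Completion: P0=16  P1=57  P2=29  P3=10  P4=23  P5=42
Turnaround (C−A): P0=14  P1=56  P2=29  P3=10  P4=16  P5=42
Turnaround(P1) = completion − arrival = 57 − 1 = 56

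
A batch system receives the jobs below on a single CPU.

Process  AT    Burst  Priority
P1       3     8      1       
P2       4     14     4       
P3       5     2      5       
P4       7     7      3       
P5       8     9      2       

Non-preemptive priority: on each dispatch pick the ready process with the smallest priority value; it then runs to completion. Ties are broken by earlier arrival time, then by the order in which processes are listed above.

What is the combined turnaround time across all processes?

115

Schedule: | idle 0-3 | P1 3-11 | P5 11-20 | P4 20-27 | P2 27-41 | P3 41-43 |
Completion: P1=11  P2=41  P3=43  P4=27  P5=20
Turnaround = completion − arrival: P1=8, P2=37, P3=38, P4=20, P5=12
Total turnaround = 8 + 37 + 38 + 20 + 12 = 115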